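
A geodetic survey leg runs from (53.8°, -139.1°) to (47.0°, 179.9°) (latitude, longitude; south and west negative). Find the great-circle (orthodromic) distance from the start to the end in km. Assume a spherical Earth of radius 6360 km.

2953 km

Haversine: a = sin²(Δφ/2)+cos φ₁ cos φ₂ sin²(Δλ/2) = 0.05292;  σ = 2·atan2(√a,√(1−a))
σ = 26.599° → d = Rσ = 6360·0.46423 = 2953 km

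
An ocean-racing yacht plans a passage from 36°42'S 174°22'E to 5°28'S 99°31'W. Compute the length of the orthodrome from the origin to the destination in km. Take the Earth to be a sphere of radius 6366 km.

9292 km

cos σ = sin φ₁ sin φ₂ + cos φ₁ cos φ₂ cos Δλ
      = sin(-36.70°)sin(-5.47°) + cos(-36.70°)cos(-5.47°)cos(86.12°) = 0.1110
σ = 83.628° → d = Rσ = 6366·1.45958 = 9292 km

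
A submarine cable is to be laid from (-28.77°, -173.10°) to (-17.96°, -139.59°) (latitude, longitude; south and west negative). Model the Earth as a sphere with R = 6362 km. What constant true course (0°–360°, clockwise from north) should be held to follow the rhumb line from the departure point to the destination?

70.6°

Δψ = ln[tan(π/4+φ₂/2)/tan(π/4+φ₁/2)] = +0.2059
Δλ = +0.5849 rad (taken the short way round)
course = atan2(Δλ, Δψ) = 70.60°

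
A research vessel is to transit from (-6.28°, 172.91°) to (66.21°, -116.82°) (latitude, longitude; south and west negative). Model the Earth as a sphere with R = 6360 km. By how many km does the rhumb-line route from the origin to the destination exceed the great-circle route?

Great circle: cos σ = sin φ₁ sin φ₂ + cos φ₁ cos φ₂ cos Δλ,  σ = 1.5355 rad → d_gc = 9765.9 km
Rhumb line: Δψ = +1.6674, q = Δφ/Δψ = 0.7588, d_rh = R√(Δφ²+q²Δλ²) = 9988.8 km
Excess = 9988.8 − 9765.9 = 222.9 ≈ 223 km

223 km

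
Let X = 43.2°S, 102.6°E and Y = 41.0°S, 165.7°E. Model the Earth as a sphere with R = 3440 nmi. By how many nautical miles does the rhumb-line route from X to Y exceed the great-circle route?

Great circle: cos σ = sin φ₁ sin φ₂ + cos φ₁ cos φ₂ cos Δλ,  σ = 0.7982 rad → d_gc = 2745.7 nmi
Rhumb line: Δψ = +0.0518, q = Δφ/Δψ = 0.7419, d_rh = R√(Δφ²+q²Δλ²) = 2813.6 nmi
Excess = 2813.6 − 2745.7 = 67.9 ≈ 68 nmi

68 nmi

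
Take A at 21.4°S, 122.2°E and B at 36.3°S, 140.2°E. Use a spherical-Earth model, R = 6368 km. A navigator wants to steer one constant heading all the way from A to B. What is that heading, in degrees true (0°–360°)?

Meridional parts: M(φ₁)=-0.3825, M(φ₂)=-0.6808 → ΔM = -0.2983;  Δλ = +0.3142 rad
tan C = Δλ / ΔM = -1.0533 → C = 133.51°

133.5°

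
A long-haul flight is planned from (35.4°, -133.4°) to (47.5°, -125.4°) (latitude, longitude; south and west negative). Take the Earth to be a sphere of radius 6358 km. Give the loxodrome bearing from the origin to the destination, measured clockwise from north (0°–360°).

Meridional parts: M(φ₁)=+0.6614, M(φ₂)=+0.9445 → ΔM = +0.2831;  Δλ = +0.1396 rad
tan C = Δλ / ΔM = +0.4932 → C = 26.25°

26.3°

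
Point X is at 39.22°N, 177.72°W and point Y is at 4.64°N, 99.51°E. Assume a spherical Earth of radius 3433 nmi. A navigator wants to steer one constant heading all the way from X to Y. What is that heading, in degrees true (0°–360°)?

245.3°

Meridional parts: M(φ₁)=+0.7452, M(φ₂)=+0.0811 → ΔM = -0.6642;  Δλ = -1.4446 rad
tan C = Δλ / ΔM = +2.1751 → C = 245.31°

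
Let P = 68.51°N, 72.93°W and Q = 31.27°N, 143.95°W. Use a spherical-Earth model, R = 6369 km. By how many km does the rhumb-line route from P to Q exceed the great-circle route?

Great circle: cos σ = sin φ₁ sin φ₂ + cos φ₁ cos φ₂ cos Δλ,  σ = 0.9461 rad → d_gc = 6025.9 km
Rhumb line: Δψ = -1.0869, q = Δφ/Δψ = 0.5980, d_rh = R√(Δφ²+q²Δλ²) = 6278.8 km
Excess = 6278.8 − 6025.9 = 252.9 ≈ 253 km

253 km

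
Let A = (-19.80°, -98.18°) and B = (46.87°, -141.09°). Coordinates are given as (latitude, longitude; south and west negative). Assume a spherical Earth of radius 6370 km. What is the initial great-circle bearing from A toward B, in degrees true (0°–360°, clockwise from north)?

θ = atan2( sin Δλ·cos φ₂ ,  cos φ₁ sin φ₂ − sin φ₁ cos φ₂ cos Δλ )
  = atan2(-0.4655, +0.8563) = 331.47°

331.5°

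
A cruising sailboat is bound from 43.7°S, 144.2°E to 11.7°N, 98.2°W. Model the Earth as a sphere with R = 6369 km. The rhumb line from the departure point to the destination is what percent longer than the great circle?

2.8%

Great circle: σ = 2.0579 rad → d_gc = Rσ = 13106.9 km
Rhumb: Δφ = +0.9669, Δλ = +2.0525, Δψ = +1.0553, q = Δφ/Δψ = 0.9163 → d_rh = R√(Δφ²+q²Δλ²) = 13468.1 km
Excess = (13468.1 − 13106.9) / 13106.9 = 361.2 / 13106.9 = 2.76% ≈ 2.8%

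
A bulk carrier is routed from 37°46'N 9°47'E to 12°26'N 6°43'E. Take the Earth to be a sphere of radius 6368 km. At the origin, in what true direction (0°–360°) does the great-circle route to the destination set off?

N = sin Δλ·cos φ₂ = -0.0522;  D = cos φ₁ sin φ₂ − sin φ₁ cos φ₂ cos Δλ = -0.4270
initial course = atan2(N, D) = 186.97°

187.0°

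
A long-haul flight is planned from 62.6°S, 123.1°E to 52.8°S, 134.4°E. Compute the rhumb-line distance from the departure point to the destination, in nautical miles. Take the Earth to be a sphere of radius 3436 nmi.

689 nmi

Rhumb course C = atan2(Δλ, Δψ) with Δψ = ln[tan(π/4+φ₂/2)/tan(π/4+φ₁/2)] = +0.3225, Δλ = +0.1972 → C = 31.45°
d = R·|Δφ| / |cos C| = 3436·0.17104 / 0.85310 = 689 nmi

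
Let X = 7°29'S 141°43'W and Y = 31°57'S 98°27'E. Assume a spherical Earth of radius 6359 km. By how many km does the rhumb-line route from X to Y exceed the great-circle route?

434 km

Great circle: cos σ = sin φ₁ sin φ₂ + cos φ₁ cos φ₂ cos Δλ,  σ = 1.9279 rad → d_gc = 12259.8 km
Rhumb line: Δψ = -0.4580, q = Δφ/Δψ = 0.9323, d_rh = R√(Δφ²+q²Δλ²) = 12693.5 km
Excess = 12693.5 − 12259.8 = 433.7 ≈ 434 km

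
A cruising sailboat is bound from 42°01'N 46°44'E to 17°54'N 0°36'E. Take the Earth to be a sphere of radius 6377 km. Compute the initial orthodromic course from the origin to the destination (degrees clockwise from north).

252.7°

θ = atan2( sin Δλ·cos φ₂ ,  cos φ₁ sin φ₂ − sin φ₁ cos φ₂ cos Δλ )
  = atan2(-0.6861, -0.2130) = 252.75°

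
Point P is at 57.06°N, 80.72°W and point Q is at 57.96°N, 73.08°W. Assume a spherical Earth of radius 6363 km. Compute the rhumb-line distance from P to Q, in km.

467 km

Rhumb course C = atan2(Δλ, Δψ) with Δψ = ln[tan(π/4+φ₂/2)/tan(π/4+φ₁/2)] = +0.0292, Δλ = +0.1333 → C = 77.63°
d = R·|Δφ| / |cos C| = 6363·0.01571 / 0.21423 = 467 km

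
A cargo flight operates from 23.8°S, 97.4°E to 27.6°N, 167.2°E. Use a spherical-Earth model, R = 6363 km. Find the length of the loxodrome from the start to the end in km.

9411 km

Δψ = ln[tan(π/4+φ₂/2)/tan(π/4+φ₁/2)] = +0.9294;  Δφ = +0.8971 rad,  Δλ = +1.2182 rad
q = Δφ/Δψ = 0.9653
d = R·√(Δφ² + q²Δλ²) = 6363·1.47905 = 9411 km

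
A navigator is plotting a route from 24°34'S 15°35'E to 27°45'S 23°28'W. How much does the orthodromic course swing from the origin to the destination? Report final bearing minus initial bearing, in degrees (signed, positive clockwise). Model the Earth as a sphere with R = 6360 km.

Initial bearing θ₁ = atan2(sin Δλ cos φ₂, cos φ₁ sin φ₂ − sin φ₁ cos φ₂ cos Δλ) = 256.12°
Final bearing θ₂ = (initial bearing from the destination back to the start) + 180° = 273.90°
Δθ = θ₂ − θ₁ = +17.8°

+17.8°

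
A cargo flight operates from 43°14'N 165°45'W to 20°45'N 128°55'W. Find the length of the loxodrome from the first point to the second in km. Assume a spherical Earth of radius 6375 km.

Rhumb course C = atan2(Δλ, Δψ) with Δψ = ln[tan(π/4+φ₂/2)/tan(π/4+φ₁/2)] = -0.4681, Δλ = +0.6429 → C = 126.06°
d = R·|Δφ| / |cos C| = 6375·0.39241 / 0.58862 = 4250 km

4250 km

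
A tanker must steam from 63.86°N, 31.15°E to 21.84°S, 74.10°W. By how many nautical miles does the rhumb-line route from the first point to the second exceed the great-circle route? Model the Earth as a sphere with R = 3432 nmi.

272 nmi

Great circle: cos σ = sin φ₁ sin φ₂ + cos φ₁ cos φ₂ cos Δλ,  σ = 2.0281 rad → d_gc = 6960.4 nmi
Rhumb line: Δψ = -1.8511, q = Δφ/Δψ = 0.8080, d_rh = R√(Δφ²+q²Δλ²) = 7232.0 nmi
Excess = 7232.0 − 6960.4 = 271.6 ≈ 272 nmi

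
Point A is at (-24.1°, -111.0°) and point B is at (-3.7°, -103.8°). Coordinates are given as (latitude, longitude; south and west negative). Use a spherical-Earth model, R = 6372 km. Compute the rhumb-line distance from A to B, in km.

2397 km

Rhumb course C = atan2(Δλ, Δψ) with Δψ = ln[tan(π/4+φ₂/2)/tan(π/4+φ₁/2)] = +0.3690, Δλ = +0.1257 → C = 18.81°
d = R·|Δφ| / |cos C| = 6372·0.35605 / 0.94661 = 2397 km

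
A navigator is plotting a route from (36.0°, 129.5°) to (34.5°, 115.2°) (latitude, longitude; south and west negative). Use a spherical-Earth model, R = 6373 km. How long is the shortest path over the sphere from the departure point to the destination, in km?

1308 km

cos σ = sin φ₁ sin φ₂ + cos φ₁ cos φ₂ cos Δλ
      = sin(36.00°)sin(34.50°) + cos(36.00°)cos(34.50°)cos(-14.30°) = 0.9790
σ = 11.763° → d = Rσ = 6373·0.20530 = 1308 km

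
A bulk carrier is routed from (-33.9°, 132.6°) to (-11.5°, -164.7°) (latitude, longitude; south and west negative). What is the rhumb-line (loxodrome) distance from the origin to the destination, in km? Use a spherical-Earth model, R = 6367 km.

Rhumb course C = atan2(Δλ, Δψ) with Δψ = ln[tan(π/4+φ₂/2)/tan(π/4+φ₁/2)] = +0.4275, Δλ = +1.0943 → C = 68.66°
d = R·|Δφ| / |cos C| = 6367·0.39095 / 0.36386 = 6841 km

6841 km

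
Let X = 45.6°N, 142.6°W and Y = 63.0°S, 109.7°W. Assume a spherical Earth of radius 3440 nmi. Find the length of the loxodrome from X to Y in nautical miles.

Rhumb course C = atan2(Δλ, Δψ) with Δψ = ln[tan(π/4+φ₂/2)/tan(π/4+φ₁/2)] = -2.3230, Δλ = +0.5742 → C = 166.12°
d = R·|Δφ| / |cos C| = 3440·1.89543 / 0.97078 = 6717 nmi

6717 nmi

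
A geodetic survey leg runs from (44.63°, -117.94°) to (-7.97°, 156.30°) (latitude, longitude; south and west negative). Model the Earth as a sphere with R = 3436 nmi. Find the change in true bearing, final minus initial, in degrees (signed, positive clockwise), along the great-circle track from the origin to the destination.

-36.1°

At departure: θ₁ = atan2(sin Δλ cos φ₂, cos φ₁ sin φ₂ − sin φ₁ cos φ₂ cos Δλ) = 261.36°
At arrival: θ₂ = atan2(sin Δλ cos φ₁, −cos φ₂ sin φ₁ + sin φ₂ cos φ₁ cos Δλ) = 225.27°
Δθ = θ₂ − θ₁ = -36.1°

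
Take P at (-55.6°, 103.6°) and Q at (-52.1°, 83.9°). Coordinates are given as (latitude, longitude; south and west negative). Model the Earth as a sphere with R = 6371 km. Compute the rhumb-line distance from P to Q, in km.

1349 km

Δψ = ln[tan(π/4+φ₂/2)/tan(π/4+φ₁/2)] = +0.1036;  Δφ = +0.0611 rad,  Δλ = -0.3438 rad
q = Δφ/Δψ = 0.5895
d = R·√(Δφ² + q²Δλ²) = 6371·0.21168 = 1349 km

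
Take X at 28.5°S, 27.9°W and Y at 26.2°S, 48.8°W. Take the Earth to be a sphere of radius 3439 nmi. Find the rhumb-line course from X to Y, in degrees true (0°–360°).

277.1°

Δψ = ln[tan(π/4+φ₂/2)/tan(π/4+φ₁/2)] = +0.0452
Δλ = -0.3648 rad (taken the short way round)
course = atan2(Δλ, Δψ) = 277.06°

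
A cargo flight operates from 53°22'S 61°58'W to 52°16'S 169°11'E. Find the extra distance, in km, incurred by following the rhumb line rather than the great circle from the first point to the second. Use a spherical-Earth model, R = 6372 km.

Great circle: cos σ = sin φ₁ sin φ₂ + cos φ₁ cos φ₂ cos Δλ,  σ = 1.1532 rad → d_gc = 7348.1 km
Rhumb line: Δψ = +0.0318, q = Δφ/Δψ = 0.6043, d_rh = R√(Δφ²+q²Δλ²) = 8660.7 km
Excess = 8660.7 − 7348.1 = 1312.6 ≈ 1313 km

1313 km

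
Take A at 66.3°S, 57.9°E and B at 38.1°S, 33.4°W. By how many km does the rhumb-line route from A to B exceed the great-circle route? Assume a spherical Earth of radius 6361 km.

478 km

Great circle: cos σ = sin φ₁ sin φ₂ + cos φ₁ cos φ₂ cos Δλ,  σ = 0.9790 rad → d_gc = 6227.7 km
Rhumb line: Δψ = +0.8413, q = Δφ/Δψ = 0.5850, d_rh = R√(Δφ²+q²Δλ²) = 6705.7 km
Excess = 6705.7 − 6227.7 = 478.0 ≈ 478 km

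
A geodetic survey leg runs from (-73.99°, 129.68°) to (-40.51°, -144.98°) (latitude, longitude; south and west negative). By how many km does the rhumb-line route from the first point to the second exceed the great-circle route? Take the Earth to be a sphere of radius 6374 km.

402 km

Great circle: cos σ = sin φ₁ sin φ₂ + cos φ₁ cos φ₂ cos Δλ,  σ = 0.8744 rad → d_gc = 5573.7 km
Rhumb line: Δψ = +1.1871, q = Δφ/Δψ = 0.4923, d_rh = R√(Δφ²+q²Δλ²) = 5976.1 km
Excess = 5976.1 − 5573.7 = 402.4 ≈ 402 km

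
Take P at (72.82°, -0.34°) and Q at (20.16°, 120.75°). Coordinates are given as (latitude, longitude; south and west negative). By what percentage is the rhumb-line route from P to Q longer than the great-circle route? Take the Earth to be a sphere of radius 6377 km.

13.2%

Great circle: σ = 1.3836 rad → d_gc = Rσ = 8823.4 km
Rhumb: Δφ = -0.9191, Δλ = +2.1134, Δψ = -1.5307, q = Δφ/Δψ = 0.6004 → d_rh = R√(Δφ²+q²Δλ²) = 9991.6 km
Excess = (9991.6 − 8823.4) / 8823.4 = 1168.2 / 8823.4 = 13.24% ≈ 13.2%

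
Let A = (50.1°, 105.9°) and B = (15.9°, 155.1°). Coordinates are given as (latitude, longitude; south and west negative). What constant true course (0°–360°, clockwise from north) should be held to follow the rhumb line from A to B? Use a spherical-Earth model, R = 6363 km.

Meridional parts: M(φ₁)=+1.0134, M(φ₂)=+0.2811 → ΔM = -0.7323;  Δλ = +0.8587 rad
tan C = Δλ / ΔM = -1.1727 → C = 130.46°

130.5°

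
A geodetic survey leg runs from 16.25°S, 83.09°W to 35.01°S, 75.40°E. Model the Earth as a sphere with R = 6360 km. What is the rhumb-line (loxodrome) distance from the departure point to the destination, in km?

Δψ = ln[tan(π/4+φ₂/2)/tan(π/4+φ₁/2)] = -0.3656;  Δφ = -0.3274 rad,  Δλ = +2.7662 rad
q = Δφ/Δψ = 0.8957
d = R·√(Δφ² + q²Δλ²) = 6360·2.49919 = 15895 km

15895 km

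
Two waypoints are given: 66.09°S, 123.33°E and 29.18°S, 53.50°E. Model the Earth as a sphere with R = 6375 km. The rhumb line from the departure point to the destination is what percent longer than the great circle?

Great circle: σ = 0.9671 rad → d_gc = Rσ = 6164.9 km
Rhumb: Δφ = +0.6442, Δλ = -1.2188, Δψ = +1.0196, q = Δφ/Δψ = 0.6318 → d_rh = R√(Δφ²+q²Δλ²) = 6400.4 km
Excess = (6400.4 − 6164.9) / 6164.9 = 235.5 / 6164.9 = 3.82% ≈ 3.8%

3.8%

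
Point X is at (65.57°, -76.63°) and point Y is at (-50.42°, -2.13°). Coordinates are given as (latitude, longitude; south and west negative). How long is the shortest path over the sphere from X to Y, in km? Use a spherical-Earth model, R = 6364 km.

cos σ = sin φ₁ sin φ₂ + cos φ₁ cos φ₂ cos Δλ
      = sin(65.57°)sin(-50.42°) + cos(65.57°)cos(-50.42°)cos(74.50°) = -0.6313
σ = 129.147° → d = Rσ = 6364·2.25404 = 14345 km

14345 km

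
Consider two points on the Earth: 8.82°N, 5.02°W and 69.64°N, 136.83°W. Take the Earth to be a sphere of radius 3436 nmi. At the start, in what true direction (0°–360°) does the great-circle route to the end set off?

θ = atan2( sin Δλ·cos φ₂ ,  cos φ₁ sin φ₂ − sin φ₁ cos φ₂ cos Δλ )
  = atan2(-0.2593, +0.9620) = 344.91°

344.9°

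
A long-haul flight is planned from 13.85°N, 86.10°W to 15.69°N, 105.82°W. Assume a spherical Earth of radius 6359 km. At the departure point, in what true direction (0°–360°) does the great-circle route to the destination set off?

θ = atan2( sin Δλ·cos φ₂ ,  cos φ₁ sin φ₂ − sin φ₁ cos φ₂ cos Δλ )
  = atan2(-0.3249, +0.0456) = 277.99°

278.0°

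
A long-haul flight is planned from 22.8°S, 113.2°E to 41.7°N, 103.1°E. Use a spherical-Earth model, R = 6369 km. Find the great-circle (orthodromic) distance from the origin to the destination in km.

cos σ = sin φ₁ sin φ₂ + cos φ₁ cos φ₂ cos Δλ
      = sin(-22.80°)sin(41.70°) + cos(-22.80°)cos(41.70°)cos(-10.10°) = 0.4198
σ = 65.175° → d = Rσ = 6369·1.13752 = 7245 km

7245 km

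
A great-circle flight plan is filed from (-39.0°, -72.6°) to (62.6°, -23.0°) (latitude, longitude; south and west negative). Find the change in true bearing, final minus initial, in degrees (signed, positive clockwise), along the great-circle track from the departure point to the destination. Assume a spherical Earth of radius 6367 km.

At departure: θ₁ = atan2(sin Δλ cos φ₂, cos φ₁ sin φ₂ − sin φ₁ cos φ₂ cos Δλ) = 21.77°
At arrival: θ₂ = atan2(sin Δλ cos φ₁, −cos φ₂ sin φ₁ + sin φ₂ cos φ₁ cos Δλ) = 38.77°
Δθ = θ₂ − θ₁ = +17.0°

+17.0°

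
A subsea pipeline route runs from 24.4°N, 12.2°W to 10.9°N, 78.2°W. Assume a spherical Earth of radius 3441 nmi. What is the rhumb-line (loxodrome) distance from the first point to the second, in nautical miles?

3853 nmi

Δψ = ln[tan(π/4+φ₂/2)/tan(π/4+φ₁/2)] = -0.2479;  Δφ = -0.2356 rad,  Δλ = -1.1519 rad
q = Δφ/Δψ = 0.9503
d = R·√(Δφ² + q²Δλ²) = 3441·1.11970 = 3853 nmi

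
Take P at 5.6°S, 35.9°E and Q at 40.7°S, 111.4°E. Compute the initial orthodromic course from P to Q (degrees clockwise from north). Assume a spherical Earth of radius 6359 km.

N = sin Δλ·cos φ₂ = +0.7340;  D = cos φ₁ sin φ₂ − sin φ₁ cos φ₂ cos Δλ = -0.6305
initial course = atan2(N, D) = 130.66°

130.7°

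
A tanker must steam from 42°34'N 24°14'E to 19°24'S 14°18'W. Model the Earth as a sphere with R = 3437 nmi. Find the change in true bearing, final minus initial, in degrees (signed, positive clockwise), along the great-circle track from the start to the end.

Initial bearing θ₁ = atan2(sin Δλ cos φ₂, cos φ₁ sin φ₂ − sin φ₁ cos φ₂ cos Δλ) = 218.31°
Final bearing θ₂ = (initial bearing from the destination back to the start) + 180° = 208.95°
Δθ = θ₂ − θ₁ = -9.4°

-9.4°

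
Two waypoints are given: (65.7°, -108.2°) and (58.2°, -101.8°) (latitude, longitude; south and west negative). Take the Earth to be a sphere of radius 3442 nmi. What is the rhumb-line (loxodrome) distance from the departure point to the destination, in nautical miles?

485 nmi

Rhumb course C = atan2(Δλ, Δψ) with Δψ = ln[tan(π/4+φ₂/2)/tan(π/4+φ₁/2)] = -0.2800, Δλ = +0.1117 → C = 158.25°
d = R·|Δφ| / |cos C| = 3442·0.13090 / 0.92881 = 485 nmi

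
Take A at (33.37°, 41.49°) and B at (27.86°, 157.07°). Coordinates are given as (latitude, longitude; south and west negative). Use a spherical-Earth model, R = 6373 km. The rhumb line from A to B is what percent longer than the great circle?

6.4%

Great circle: σ = 1.6326 rad → d_gc = Rσ = 10404.5 km
Rhumb: Δφ = -0.0962, Δλ = +2.0173, Δψ = -0.1118, q = Δφ/Δψ = 0.8600 → d_rh = R√(Δφ²+q²Δλ²) = 11073.7 km
Excess = (11073.7 − 10404.5) / 10404.5 = 669.2 / 10404.5 = 6.43% ≈ 6.4%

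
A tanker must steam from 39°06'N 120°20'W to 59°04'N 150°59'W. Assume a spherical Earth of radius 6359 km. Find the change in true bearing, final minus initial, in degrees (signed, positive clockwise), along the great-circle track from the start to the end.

At departure: θ₁ = atan2(sin Δλ cos φ₂, cos φ₁ sin φ₂ − sin φ₁ cos φ₂ cos Δλ) = 325.88°
At arrival: θ₂ = atan2(sin Δλ cos φ₁, −cos φ₂ sin φ₁ + sin φ₂ cos φ₁ cos Δλ) = 302.13°
Δθ = θ₂ − θ₁ = -23.7°

-23.7°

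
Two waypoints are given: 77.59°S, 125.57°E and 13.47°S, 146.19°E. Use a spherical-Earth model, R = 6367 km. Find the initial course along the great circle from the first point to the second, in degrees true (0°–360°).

N = sin Δλ·cos φ₂ = +0.3425;  D = cos φ₁ sin φ₂ − sin φ₁ cos φ₂ cos Δλ = +0.8389
initial course = atan2(N, D) = 22.21°

22.2°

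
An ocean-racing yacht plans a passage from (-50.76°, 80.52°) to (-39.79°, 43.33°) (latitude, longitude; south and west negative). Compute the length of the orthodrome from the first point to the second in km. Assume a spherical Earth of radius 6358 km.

3108 km

Haversine: a = sin²(Δφ/2)+cos φ₁ cos φ₂ sin²(Δλ/2) = 0.05856;  σ = 2·atan2(√a,√(1−a))
σ = 28.008° → d = Rσ = 6358·0.48884 = 3108 km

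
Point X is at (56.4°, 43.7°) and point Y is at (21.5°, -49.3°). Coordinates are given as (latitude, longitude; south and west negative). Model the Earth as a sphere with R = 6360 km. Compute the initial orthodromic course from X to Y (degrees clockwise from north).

284.7°

θ = atan2( sin Δλ·cos φ₂ ,  cos φ₁ sin φ₂ − sin φ₁ cos φ₂ cos Δλ )
  = atan2(-0.9291, +0.2434) = 284.68°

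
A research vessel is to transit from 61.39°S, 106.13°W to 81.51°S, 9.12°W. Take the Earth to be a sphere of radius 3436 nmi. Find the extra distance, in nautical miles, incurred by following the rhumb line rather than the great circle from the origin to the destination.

Great circle: cos σ = sin φ₁ sin φ₂ + cos φ₁ cos φ₂ cos Δλ,  σ = 0.5362 rad → d_gc = 1842.4 nmi
Rhumb line: Δψ = -1.2341, q = Δφ/Δψ = 0.2845, d_rh = R√(Δφ²+q²Δλ²) = 2048.4 nmi
Excess = 2048.4 − 1842.4 = 206.0 ≈ 206 nmi

206 nmi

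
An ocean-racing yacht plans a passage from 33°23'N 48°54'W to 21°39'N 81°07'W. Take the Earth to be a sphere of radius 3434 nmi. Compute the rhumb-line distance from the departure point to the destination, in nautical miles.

Δψ = ln[tan(π/4+φ₂/2)/tan(π/4+φ₁/2)] = -0.2315;  Δφ = -0.2048 rad,  Δλ = -0.5623 rad
q = Δφ/Δψ = 0.8845
d = R·√(Δφ² + q²Δλ²) = 3434·0.53784 = 1847 nmi

1847 nmi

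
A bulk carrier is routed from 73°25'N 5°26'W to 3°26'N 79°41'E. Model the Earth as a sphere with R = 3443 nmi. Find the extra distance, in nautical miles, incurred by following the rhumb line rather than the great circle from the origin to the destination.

Great circle: cos σ = sin φ₁ sin φ₂ + cos φ₁ cos φ₂ cos Δλ,  σ = 1.4891 rad → d_gc = 5126.8 nmi
Rhumb line: Δψ = -1.8660, q = Δφ/Δψ = 0.6546, d_rh = R√(Δφ²+q²Δλ²) = 5375.4 nmi
Excess = 5375.4 − 5126.8 = 248.6 ≈ 249 nmi

249 nmi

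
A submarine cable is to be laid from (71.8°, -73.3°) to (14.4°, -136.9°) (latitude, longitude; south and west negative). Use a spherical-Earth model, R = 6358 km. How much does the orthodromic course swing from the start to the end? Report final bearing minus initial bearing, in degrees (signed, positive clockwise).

Initial bearing θ₁ = atan2(sin Δλ cos φ₂, cos φ₁ sin φ₂ − sin φ₁ cos φ₂ cos Δλ) = 249.09°
Final bearing θ₂ = (initial bearing from the destination back to the start) + 180° = 197.53°
Δθ = θ₂ − θ₁ = -51.6°

-51.6°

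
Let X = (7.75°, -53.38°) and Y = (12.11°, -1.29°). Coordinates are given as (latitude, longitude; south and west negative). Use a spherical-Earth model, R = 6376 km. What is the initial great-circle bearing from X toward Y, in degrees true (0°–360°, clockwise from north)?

80.7°

N = sin Δλ·cos φ₂ = +0.7714;  D = cos φ₁ sin φ₂ − sin φ₁ cos φ₂ cos Δλ = +0.1269
initial course = atan2(N, D) = 80.66°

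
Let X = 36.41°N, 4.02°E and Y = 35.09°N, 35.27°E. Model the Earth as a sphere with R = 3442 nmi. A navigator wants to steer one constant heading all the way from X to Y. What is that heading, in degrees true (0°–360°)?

93.0°

Meridional parts: M(φ₁)=+0.6831, M(φ₂)=+0.6548 → ΔM = -0.0284;  Δλ = +0.5454 rad
tan C = Δλ / ΔM = -19.2125 → C = 92.98°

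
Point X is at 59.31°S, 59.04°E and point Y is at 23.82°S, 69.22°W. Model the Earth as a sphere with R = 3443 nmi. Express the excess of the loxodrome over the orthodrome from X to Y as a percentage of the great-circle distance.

13.6%

Great circle: σ = 1.5126 rad → d_gc = Rσ = 5207.9 nmi
Rhumb: Δφ = +0.6194, Δλ = -2.2386, Δψ = +0.8649, q = Δφ/Δψ = 0.7162 → d_rh = R√(Δφ²+q²Δλ²) = 5917.7 nmi
Excess = (5917.7 − 5207.9) / 5207.9 = 709.8 / 5207.9 = 13.63% ≈ 13.6%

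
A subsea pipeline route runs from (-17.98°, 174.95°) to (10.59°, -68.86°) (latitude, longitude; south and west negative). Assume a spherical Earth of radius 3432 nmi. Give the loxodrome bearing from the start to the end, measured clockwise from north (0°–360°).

Δψ = ln[tan(π/4+φ₂/2)/tan(π/4+φ₁/2)] = +0.5050
Δλ = +2.0279 rad (taken the short way round)
course = atan2(Δλ, Δψ) = 76.02°

76.0°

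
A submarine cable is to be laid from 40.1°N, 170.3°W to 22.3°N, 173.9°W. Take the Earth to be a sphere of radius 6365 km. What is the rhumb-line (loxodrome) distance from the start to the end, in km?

Δψ = ln[tan(π/4+φ₂/2)/tan(π/4+φ₁/2)] = -0.3658;  Δφ = -0.3107 rad,  Δλ = -0.0628 rad
q = Δφ/Δψ = 0.8494
d = R·√(Δφ² + q²Δλ²) = 6365·0.31522 = 2006 km

2006 km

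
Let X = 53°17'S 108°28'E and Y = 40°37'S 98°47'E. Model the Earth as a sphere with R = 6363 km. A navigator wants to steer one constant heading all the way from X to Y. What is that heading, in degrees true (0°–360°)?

332.6°

Meridional parts: M(φ₁)=-1.1031, M(φ₂)=-0.7770 → ΔM = +0.3261;  Δλ = -0.1690 rad
tan C = Δλ / ΔM = -0.5183 → C = 332.60°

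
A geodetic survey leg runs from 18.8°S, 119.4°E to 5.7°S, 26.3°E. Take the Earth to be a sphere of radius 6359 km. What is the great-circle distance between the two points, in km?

Haversine: a = sin²(Δφ/2)+cos φ₁ cos φ₂ sin²(Δλ/2) = 0.50947;  σ = 2·atan2(√a,√(1−a))
σ = 91.085° → d = Rσ = 6359·1.58973 = 10109 km

10109 km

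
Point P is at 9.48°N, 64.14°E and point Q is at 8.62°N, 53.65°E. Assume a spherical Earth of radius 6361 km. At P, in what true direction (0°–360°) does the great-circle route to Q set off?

θ = atan2( sin Δλ·cos φ₂ ,  cos φ₁ sin φ₂ − sin φ₁ cos φ₂ cos Δλ )
  = atan2(-0.1800, -0.0123) = 266.09°

266.1°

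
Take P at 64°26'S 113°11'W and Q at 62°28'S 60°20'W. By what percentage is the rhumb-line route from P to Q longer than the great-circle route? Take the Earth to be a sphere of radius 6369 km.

2.9%

Great circle: σ = 0.4017 rad → d_gc = Rσ = 2558.5 km
Rhumb: Δφ = +0.0343, Δλ = +0.9224, Δψ = +0.0768, q = Δφ/Δψ = 0.4468 → d_rh = R√(Δφ²+q²Δλ²) = 2633.8 km
Excess = (2633.8 − 2558.5) / 2558.5 = 75.3 / 2558.5 = 2.94% ≈ 2.9%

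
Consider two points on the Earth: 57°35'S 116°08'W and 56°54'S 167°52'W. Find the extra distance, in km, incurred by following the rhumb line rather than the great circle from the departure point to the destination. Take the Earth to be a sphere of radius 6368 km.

Great circle: cos σ = sin φ₁ sin φ₂ + cos φ₁ cos φ₂ cos Δλ,  σ = 0.4768 rad → d_gc = 3036.0 km
Rhumb line: Δψ = +0.0220, q = Δφ/Δψ = 0.5411, d_rh = R√(Δφ²+q²Δλ²) = 3112.0 km
Excess = 3112.0 − 3036.0 = 76.0 ≈ 76 km

76 km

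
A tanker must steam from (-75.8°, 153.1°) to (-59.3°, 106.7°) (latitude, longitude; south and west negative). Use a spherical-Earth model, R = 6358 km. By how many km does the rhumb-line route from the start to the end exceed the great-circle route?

Great circle: cos σ = sin φ₁ sin φ₂ + cos φ₁ cos φ₂ cos Δλ,  σ = 0.4028 rad → d_gc = 2561.3 km
Rhumb line: Δψ = +0.7902, q = Δφ/Δψ = 0.3644, d_rh = R√(Δφ²+q²Δλ²) = 2621.7 km
Excess = 2621.7 − 2561.3 = 60.4 ≈ 60 km

60 km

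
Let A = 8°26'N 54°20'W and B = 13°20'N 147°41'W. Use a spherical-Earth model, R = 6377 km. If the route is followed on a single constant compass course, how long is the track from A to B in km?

10214 km

Rhumb course C = atan2(Δλ, Δψ) with Δψ = ln[tan(π/4+φ₂/2)/tan(π/4+φ₁/2)] = +0.0871, Δλ = -1.6293 → C = 273.06°
d = R·|Δφ| / |cos C| = 6377·0.08552 / 0.05339 = 10214 km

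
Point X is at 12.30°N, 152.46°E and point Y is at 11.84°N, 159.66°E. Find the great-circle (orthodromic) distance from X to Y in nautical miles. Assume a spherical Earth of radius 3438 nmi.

423 nmi

Haversine: a = sin²(Δφ/2)+cos φ₁ cos φ₂ sin²(Δλ/2) = 0.00379;  σ = 2·atan2(√a,√(1−a))
σ = 7.056° → d = Rσ = 3438·0.12314 = 423 nmi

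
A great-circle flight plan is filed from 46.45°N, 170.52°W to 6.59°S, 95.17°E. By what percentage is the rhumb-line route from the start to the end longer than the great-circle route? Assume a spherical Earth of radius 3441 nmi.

2.1%

Great circle: σ = 1.7058 rad → d_gc = Rσ = 5869.7 nmi
Rhumb: Δφ = -0.9257, Δλ = -1.6460, Δψ = -1.0329, q = Δφ/Δψ = 0.8962 → d_rh = R√(Δφ²+q²Δλ²) = 5992.9 nmi
Excess = (5992.9 − 5869.7) / 5869.7 = 123.2 / 5869.7 = 2.10% ≈ 2.1%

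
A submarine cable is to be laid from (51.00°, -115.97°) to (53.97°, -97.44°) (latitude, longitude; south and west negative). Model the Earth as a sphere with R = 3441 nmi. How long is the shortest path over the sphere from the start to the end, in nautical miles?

cos σ = sin φ₁ sin φ₂ + cos φ₁ cos φ₂ cos Δλ
      = sin(51.00°)sin(53.97°) + cos(51.00°)cos(53.97°)cos(18.53°) = 0.9795
σ = 11.631° → d = Rσ = 3441·0.20300 = 699 nmi

699 nmi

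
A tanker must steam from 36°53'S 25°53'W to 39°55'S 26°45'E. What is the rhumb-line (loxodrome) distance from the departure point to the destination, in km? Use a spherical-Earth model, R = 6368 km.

4596 km

Δψ = ln[tan(π/4+φ₂/2)/tan(π/4+φ₁/2)] = -0.0676;  Δφ = -0.0529 rad,  Δλ = +0.9186 rad
q = Δφ/Δψ = 0.7835
d = R·√(Δφ² + q²Δλ²) = 6368·0.72168 = 4596 km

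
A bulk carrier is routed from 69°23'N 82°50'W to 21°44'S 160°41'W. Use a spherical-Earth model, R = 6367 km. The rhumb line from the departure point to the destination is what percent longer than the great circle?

Great circle: σ = 1.8522 rad → d_gc = Rσ = 11793.1 km
Rhumb: Δφ = -1.5903, Δλ = -1.3587, Δψ = -2.0932, q = Δφ/Δψ = 0.7598 → d_rh = R√(Δφ²+q²Δλ²) = 12071.6 km
Excess = (12071.6 − 11793.1) / 11793.1 = 278.5 / 11793.1 = 2.36% ≈ 2.4%

2.4%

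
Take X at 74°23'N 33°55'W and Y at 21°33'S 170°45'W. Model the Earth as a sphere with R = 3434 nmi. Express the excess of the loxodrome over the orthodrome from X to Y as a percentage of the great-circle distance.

11.2%

Great circle: σ = 2.1369 rad → d_gc = Rσ = 7338.2 nmi
Rhumb: Δφ = -1.6744, Δλ = -2.3882, Δψ = -2.3721, q = Δφ/Δψ = 0.7058 → d_rh = R√(Δφ²+q²Δλ²) = 8158.9 nmi
Excess = (8158.9 − 7338.2) / 7338.2 = 820.7 / 7338.2 = 11.18% ≈ 11.2%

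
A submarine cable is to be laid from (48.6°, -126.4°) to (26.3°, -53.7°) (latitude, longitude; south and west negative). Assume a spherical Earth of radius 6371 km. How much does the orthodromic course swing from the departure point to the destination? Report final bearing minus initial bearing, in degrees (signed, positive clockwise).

At departure: θ₁ = atan2(sin Δλ cos φ₂, cos φ₁ sin φ₂ − sin φ₁ cos φ₂ cos Δλ) = 83.80°
At arrival: θ₂ = atan2(sin Δλ cos φ₁, −cos φ₂ sin φ₁ + sin φ₂ cos φ₁ cos Δλ) = 132.83°
Δθ = θ₂ − θ₁ = +49.0°

+49.0°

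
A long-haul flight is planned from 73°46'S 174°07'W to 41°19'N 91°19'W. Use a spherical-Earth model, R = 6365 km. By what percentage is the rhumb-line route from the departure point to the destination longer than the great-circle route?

Great circle: σ = 2.2238 rad → d_gc = Rσ = 14154.6 km
Rhumb: Δφ = +2.0086, Δλ = +1.4451, Δψ = +2.7408, q = Δφ/Δψ = 0.7328 → d_rh = R√(Δφ²+q²Δλ²) = 14452.9 km
Excess = (14452.9 − 14154.6) / 14154.6 = 298.3 / 14154.6 = 2.11% ≈ 2.1%

2.1%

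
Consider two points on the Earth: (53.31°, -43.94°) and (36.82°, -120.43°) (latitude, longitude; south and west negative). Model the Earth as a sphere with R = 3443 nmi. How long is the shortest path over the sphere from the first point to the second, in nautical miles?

3226 nmi

Haversine: a = sin²(Δφ/2)+cos φ₁ cos φ₂ sin²(Δλ/2) = 0.20385;  σ = 2·atan2(√a,√(1−a))
σ = 53.679° → d = Rσ = 3443·0.93688 = 3226 nmi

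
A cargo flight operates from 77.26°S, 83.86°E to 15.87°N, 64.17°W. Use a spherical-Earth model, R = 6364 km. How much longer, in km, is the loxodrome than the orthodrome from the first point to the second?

Great circle: cos σ = sin φ₁ sin φ₂ + cos φ₁ cos φ₂ cos Δλ,  σ = 2.0338 rad → d_gc = 12943.3 km
Rhumb line: Δψ = +2.4731, q = Δφ/Δψ = 0.6572, d_rh = R√(Δφ²+q²Δλ²) = 14959.4 km
Excess = 14959.4 − 12943.3 = 2016.1 ≈ 2016 km

2016 km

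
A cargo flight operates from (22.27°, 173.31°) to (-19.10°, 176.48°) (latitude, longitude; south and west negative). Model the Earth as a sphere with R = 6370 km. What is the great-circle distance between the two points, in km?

4612 km

Haversine: a = sin²(Δφ/2)+cos φ₁ cos φ₂ sin²(Δλ/2) = 0.12544;  σ = 2·atan2(√a,√(1−a))
σ = 41.486° → d = Rσ = 6370·0.72406 = 4612 km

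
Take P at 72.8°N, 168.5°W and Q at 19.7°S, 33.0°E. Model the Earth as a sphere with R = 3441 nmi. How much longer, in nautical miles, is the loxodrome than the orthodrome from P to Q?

Great circle: cos σ = sin φ₁ sin φ₂ + cos φ₁ cos φ₂ cos Δλ,  σ = 2.1908 rad → d_gc = 7538.6 nmi
Rhumb line: Δψ = -2.2397, q = Δφ/Δψ = 0.7208, d_rh = R√(Δφ²+q²Δλ²) = 8828.4 nmi
Excess = 8828.4 − 7538.6 = 1289.8 ≈ 1290 nmi

1290 nmi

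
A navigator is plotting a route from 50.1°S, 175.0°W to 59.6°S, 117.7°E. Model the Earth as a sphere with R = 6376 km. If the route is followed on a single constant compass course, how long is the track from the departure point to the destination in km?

4415 km

Δψ = ln[tan(π/4+φ₂/2)/tan(π/4+φ₁/2)] = -0.2897;  Δφ = -0.1658 rad,  Δλ = -1.1746 rad
q = Δφ/Δψ = 0.5724
d = R·√(Δφ² + q²Δλ²) = 6376·0.69247 = 4415 km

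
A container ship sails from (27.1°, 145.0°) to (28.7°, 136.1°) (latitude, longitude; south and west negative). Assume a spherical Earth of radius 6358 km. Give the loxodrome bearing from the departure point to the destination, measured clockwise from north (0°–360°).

Δψ = ln[tan(π/4+φ₂/2)/tan(π/4+φ₁/2)] = +0.0316
Δλ = -0.1553 rad (taken the short way round)
course = atan2(Δλ, Δψ) = 281.50°

281.5°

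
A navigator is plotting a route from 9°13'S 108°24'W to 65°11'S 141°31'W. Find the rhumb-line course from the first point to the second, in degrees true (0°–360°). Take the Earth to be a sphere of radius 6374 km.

203.1°

Δψ = ln[tan(π/4+φ₂/2)/tan(π/4+φ₁/2)] = -1.3525
Δλ = -0.5780 rad (taken the short way round)
course = atan2(Δλ, Δψ) = 203.14°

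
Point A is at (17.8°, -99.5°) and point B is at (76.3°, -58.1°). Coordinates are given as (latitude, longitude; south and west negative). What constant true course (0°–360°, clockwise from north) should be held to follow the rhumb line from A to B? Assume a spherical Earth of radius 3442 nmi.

Meridional parts: M(φ₁)=+0.3158, M(φ₂)=+2.1192 → ΔM = +1.8034;  Δλ = +0.7226 rad
tan C = Δλ / ΔM = +0.4007 → C = 21.83°

21.8°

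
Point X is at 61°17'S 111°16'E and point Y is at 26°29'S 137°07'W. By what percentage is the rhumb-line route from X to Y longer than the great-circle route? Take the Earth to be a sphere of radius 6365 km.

10.1%

Great circle: σ = 1.3360 rad → d_gc = Rσ = 8503.6 km
Rhumb: Δφ = +0.6074, Δλ = +1.9481, Δψ = +0.8830, q = Δφ/Δψ = 0.6878 → d_rh = R√(Δφ²+q²Δλ²) = 9364.0 km
Excess = (9364.0 − 8503.6) / 8503.6 = 860.4 / 8503.6 = 10.12% ≈ 10.1%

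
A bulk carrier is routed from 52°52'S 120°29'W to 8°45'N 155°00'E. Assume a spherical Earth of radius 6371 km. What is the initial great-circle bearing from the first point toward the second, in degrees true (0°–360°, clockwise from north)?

279.6°

N = sin Δλ·cos φ₂ = -0.9838;  D = cos φ₁ sin φ₂ − sin φ₁ cos φ₂ cos Δλ = +0.1671
initial course = atan2(N, D) = 279.64°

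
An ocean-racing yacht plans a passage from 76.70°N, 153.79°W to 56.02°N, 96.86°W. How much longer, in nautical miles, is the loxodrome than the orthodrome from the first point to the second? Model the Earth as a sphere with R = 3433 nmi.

Great circle: cos σ = sin φ₁ sin φ₂ + cos φ₁ cos φ₂ cos Δλ,  σ = 0.5009 rad → d_gc = 1719.6 nmi
Rhumb line: Δψ = -0.9634, q = Δφ/Δψ = 0.3746, d_rh = R√(Δφ²+q²Δλ²) = 1780.0 nmi
Excess = 1780.0 − 1719.6 = 60.4 ≈ 60 nmi

60 nmi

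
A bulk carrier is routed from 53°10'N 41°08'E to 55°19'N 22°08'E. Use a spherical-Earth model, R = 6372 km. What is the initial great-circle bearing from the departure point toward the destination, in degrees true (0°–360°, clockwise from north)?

N = sin Δλ·cos φ₂ = -0.1853;  D = cos φ₁ sin φ₂ − sin φ₁ cos φ₂ cos Δλ = +0.0623
initial course = atan2(N, D) = 288.59°

288.6°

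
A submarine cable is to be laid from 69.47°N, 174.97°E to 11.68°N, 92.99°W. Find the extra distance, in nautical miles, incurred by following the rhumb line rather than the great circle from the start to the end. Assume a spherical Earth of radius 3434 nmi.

287 nmi

Great circle: cos σ = sin φ₁ sin φ₂ + cos φ₁ cos φ₂ cos Δλ,  σ = 1.3925 rad → d_gc = 4781.8 nmi
Rhumb line: Δψ = -1.5034, q = Δφ/Δψ = 0.6709, d_rh = R√(Δφ²+q²Δλ²) = 5068.8 nmi
Excess = 5068.8 − 4781.8 = 287.0 ≈ 287 nmi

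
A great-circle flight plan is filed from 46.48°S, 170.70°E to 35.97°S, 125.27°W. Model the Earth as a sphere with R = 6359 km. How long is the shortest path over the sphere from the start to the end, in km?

5320 km

cos σ = sin φ₁ sin φ₂ + cos φ₁ cos φ₂ cos Δλ
      = sin(-46.48°)sin(-35.97°) + cos(-46.48°)cos(-35.97°)cos(64.03°) = 0.6700
σ = 47.936° → d = Rσ = 6359·0.83664 = 5320 km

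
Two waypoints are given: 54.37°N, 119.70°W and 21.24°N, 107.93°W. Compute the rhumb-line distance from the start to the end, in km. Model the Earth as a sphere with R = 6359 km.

3810 km

Δψ = ln[tan(π/4+φ₂/2)/tan(π/4+φ₁/2)] = -0.7557;  Δφ = -0.5782 rad,  Δλ = +0.2054 rad
q = Δφ/Δψ = 0.7651
d = R·√(Δφ² + q²Δλ²) = 6359·0.59921 = 3810 km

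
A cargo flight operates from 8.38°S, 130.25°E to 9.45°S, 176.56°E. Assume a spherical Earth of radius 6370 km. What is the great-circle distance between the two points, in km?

5084 km

Haversine: a = sin²(Δφ/2)+cos φ₁ cos φ₂ sin²(Δλ/2) = 0.15098;  σ = 2·atan2(√a,√(1−a))
σ = 45.730° → d = Rσ = 6370·0.79815 = 5084 km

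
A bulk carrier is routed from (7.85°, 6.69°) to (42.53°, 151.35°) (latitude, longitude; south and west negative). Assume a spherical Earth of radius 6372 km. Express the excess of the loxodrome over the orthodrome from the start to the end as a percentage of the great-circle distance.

Great circle: σ = 2.0981 rad → d_gc = Rσ = 13368.9 km
Rhumb: Δφ = +0.6053, Δλ = +2.5248, Δψ = +0.6842, q = Δφ/Δψ = 0.8846 → d_rh = R√(Δφ²+q²Δλ²) = 14745.1 km
Excess = (14745.1 − 13368.9) / 13368.9 = 1376.2 / 13368.9 = 10.29% ≈ 10.3%

10.3%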